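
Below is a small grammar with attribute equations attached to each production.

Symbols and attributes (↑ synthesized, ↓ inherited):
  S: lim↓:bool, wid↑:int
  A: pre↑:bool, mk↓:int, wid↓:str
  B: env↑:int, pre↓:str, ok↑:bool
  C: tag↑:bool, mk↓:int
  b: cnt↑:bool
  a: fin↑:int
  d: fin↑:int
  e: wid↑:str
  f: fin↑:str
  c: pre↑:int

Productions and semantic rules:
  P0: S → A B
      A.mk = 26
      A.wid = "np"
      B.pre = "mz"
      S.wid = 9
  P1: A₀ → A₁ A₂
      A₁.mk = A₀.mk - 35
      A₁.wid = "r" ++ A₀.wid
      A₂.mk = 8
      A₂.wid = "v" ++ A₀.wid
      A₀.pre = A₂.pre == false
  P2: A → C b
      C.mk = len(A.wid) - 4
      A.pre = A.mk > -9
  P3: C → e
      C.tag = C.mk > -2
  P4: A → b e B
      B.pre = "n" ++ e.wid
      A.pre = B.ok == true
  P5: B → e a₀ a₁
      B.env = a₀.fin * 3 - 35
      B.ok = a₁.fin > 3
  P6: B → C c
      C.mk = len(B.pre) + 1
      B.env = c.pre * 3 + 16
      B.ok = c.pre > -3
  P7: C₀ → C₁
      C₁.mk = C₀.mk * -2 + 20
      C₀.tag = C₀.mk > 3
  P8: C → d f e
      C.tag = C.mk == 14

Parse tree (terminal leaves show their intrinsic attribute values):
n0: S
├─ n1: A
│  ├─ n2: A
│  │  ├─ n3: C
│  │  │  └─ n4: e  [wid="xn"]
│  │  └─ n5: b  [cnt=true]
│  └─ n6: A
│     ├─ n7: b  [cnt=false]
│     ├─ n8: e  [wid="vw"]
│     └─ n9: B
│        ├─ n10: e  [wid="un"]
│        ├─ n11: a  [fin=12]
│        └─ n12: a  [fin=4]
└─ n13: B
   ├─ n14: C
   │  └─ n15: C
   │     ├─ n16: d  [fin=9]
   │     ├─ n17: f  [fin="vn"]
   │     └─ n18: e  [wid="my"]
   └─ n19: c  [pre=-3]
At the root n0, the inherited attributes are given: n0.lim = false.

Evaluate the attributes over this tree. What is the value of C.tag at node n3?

true

1. n0.lim = false  [given at root]
2. n1.mk = 26  [26]
3. n1.wid = "np"  ["np"]
4. n2.mk = -9  [A₀.mk - 35]
5. n2.wid = "rnp"  ["r" ++ A₀.wid]
6. n3.mk = -1  [len(A.wid) - 4]
7. n4.wid = "xn"  [terminal]
8. n3.tag = true  [C.mk > -2]
9. n5.cnt = true  [terminal]
10. n2.pre = false  [A.mk > -9]
11. n6.mk = 8  [8]
12. n6.wid = "vnp"  ["v" ++ A₀.wid]
13. n7.cnt = false  [terminal]
14. n8.wid = "vw"  [terminal]
15. n9.pre = "nvw"  ["n" ++ e.wid]
16. n10.wid = "un"  [terminal]
17. n11.fin = 12  [terminal]
18. n12.fin = 4  [terminal]
19. n9.env = 1  [a₀.fin * 3 - 35]
20. n9.ok = true  [a₁.fin > 3]
21. n6.pre = true  [B.ok == true]
22. n1.pre = false  [A₂.pre == false]
23. n13.pre = "mz"  ["mz"]
24. n14.mk = 3  [len(B.pre) + 1]
25. n15.mk = 14  [C₀.mk * -2 + 20]
26. n16.fin = 9  [terminal]
27. n17.fin = "vn"  [terminal]
28. n18.wid = "my"  [terminal]
29. n15.tag = true  [C.mk == 14]
30. n14.tag = false  [C₀.mk > 3]
31. n19.pre = -3  [terminal]
32. n13.env = 7  [c.pre * 3 + 16]
33. n13.ok = false  [c.pre > -3]
34. n0.wid = 9  [9]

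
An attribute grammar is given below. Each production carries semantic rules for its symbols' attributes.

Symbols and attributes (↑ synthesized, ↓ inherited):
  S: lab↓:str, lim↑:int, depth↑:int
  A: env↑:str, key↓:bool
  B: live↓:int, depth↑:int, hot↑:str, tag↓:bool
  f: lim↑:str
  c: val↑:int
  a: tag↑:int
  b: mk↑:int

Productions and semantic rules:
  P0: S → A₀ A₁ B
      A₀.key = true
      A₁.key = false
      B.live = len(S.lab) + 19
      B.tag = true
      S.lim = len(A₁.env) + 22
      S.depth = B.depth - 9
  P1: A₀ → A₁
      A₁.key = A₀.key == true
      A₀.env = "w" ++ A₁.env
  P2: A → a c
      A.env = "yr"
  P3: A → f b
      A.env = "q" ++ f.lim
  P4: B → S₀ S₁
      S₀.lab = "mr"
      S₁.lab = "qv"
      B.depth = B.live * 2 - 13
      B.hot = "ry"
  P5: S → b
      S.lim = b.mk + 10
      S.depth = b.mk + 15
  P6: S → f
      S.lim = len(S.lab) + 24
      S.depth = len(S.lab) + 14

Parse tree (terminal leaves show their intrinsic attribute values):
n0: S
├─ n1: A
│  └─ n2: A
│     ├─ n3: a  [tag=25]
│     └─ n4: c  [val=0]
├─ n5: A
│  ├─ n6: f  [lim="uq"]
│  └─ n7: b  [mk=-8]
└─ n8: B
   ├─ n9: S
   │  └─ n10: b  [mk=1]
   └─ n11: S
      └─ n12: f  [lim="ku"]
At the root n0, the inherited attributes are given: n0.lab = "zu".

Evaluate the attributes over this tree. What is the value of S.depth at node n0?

1. n0.lab = "zu"  [given at root]
2. n1.key = true  [true]
3. n2.key = true  [A₀.key == true]
4. n3.tag = 25  [terminal]
5. n4.val = 0  [terminal]
6. n2.env = "yr"  ["yr"]
7. n1.env = "wyr"  ["w" ++ A₁.env]
8. n5.key = false  [false]
9. n6.lim = "uq"  [terminal]
10. n7.mk = -8  [terminal]
11. n5.env = "quq"  ["q" ++ f.lim]
12. n8.live = 21  [len(S.lab) + 19]
13. n8.tag = true  [true]
14. n9.lab = "mr"  ["mr"]
15. n10.mk = 1  [terminal]
16. n9.lim = 11  [b.mk + 10]
17. n9.depth = 16  [b.mk + 15]
18. n11.lab = "qv"  ["qv"]
19. n12.lim = "ku"  [terminal]
20. n11.lim = 26  [len(S.lab) + 24]
21. n11.depth = 16  [len(S.lab) + 14]
22. n8.depth = 29  [B.live * 2 - 13]
23. n8.hot = "ry"  ["ry"]
24. n0.lim = 25  [len(A₁.env) + 22]
25. n0.depth = 20  [B.depth - 9]

20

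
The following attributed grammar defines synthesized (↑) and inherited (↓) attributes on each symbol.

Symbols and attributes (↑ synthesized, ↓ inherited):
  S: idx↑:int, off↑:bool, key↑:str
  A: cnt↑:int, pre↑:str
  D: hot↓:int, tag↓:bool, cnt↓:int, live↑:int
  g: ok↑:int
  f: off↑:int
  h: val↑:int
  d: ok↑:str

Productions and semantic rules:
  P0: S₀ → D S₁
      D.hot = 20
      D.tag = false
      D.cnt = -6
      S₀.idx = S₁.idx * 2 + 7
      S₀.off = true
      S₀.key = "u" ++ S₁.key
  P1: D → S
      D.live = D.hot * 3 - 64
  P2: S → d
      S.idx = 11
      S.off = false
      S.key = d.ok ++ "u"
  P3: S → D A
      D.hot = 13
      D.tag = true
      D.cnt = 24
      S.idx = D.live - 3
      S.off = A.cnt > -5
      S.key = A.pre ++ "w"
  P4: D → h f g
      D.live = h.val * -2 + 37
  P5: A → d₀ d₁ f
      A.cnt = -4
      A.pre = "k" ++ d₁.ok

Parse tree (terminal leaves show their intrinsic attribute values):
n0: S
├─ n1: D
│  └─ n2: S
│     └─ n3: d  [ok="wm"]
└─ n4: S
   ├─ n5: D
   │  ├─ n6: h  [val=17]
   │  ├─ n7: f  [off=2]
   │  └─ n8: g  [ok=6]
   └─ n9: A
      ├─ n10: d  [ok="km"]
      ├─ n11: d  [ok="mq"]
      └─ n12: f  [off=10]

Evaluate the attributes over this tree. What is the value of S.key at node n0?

"ukmqw"

1. n1.hot = 20  [20]
2. n1.tag = false  [false]
3. n1.cnt = -6  [-6]
4. n3.ok = "wm"  [terminal]
5. n2.idx = 11  [11]
6. n2.off = false  [false]
7. n2.key = "wmu"  [d.ok ++ "u"]
8. n1.live = -4  [D.hot * 3 - 64]
9. n5.hot = 13  [13]
10. n5.tag = true  [true]
11. n5.cnt = 24  [24]
12. n6.val = 17  [terminal]
13. n7.off = 2  [terminal]
14. n8.ok = 6  [terminal]
15. n5.live = 3  [h.val * -2 + 37]
16. n10.ok = "km"  [terminal]
17. n11.ok = "mq"  [terminal]
18. n12.off = 10  [terminal]
19. n9.cnt = -4  [-4]
20. n9.pre = "kmq"  ["k" ++ d₁.ok]
21. n4.idx = 0  [D.live - 3]
22. n4.off = true  [A.cnt > -5]
23. n4.key = "kmqw"  [A.pre ++ "w"]
24. n0.idx = 7  [S₁.idx * 2 + 7]
25. n0.off = true  [true]
26. n0.key = "ukmqw"  ["u" ++ S₁.key]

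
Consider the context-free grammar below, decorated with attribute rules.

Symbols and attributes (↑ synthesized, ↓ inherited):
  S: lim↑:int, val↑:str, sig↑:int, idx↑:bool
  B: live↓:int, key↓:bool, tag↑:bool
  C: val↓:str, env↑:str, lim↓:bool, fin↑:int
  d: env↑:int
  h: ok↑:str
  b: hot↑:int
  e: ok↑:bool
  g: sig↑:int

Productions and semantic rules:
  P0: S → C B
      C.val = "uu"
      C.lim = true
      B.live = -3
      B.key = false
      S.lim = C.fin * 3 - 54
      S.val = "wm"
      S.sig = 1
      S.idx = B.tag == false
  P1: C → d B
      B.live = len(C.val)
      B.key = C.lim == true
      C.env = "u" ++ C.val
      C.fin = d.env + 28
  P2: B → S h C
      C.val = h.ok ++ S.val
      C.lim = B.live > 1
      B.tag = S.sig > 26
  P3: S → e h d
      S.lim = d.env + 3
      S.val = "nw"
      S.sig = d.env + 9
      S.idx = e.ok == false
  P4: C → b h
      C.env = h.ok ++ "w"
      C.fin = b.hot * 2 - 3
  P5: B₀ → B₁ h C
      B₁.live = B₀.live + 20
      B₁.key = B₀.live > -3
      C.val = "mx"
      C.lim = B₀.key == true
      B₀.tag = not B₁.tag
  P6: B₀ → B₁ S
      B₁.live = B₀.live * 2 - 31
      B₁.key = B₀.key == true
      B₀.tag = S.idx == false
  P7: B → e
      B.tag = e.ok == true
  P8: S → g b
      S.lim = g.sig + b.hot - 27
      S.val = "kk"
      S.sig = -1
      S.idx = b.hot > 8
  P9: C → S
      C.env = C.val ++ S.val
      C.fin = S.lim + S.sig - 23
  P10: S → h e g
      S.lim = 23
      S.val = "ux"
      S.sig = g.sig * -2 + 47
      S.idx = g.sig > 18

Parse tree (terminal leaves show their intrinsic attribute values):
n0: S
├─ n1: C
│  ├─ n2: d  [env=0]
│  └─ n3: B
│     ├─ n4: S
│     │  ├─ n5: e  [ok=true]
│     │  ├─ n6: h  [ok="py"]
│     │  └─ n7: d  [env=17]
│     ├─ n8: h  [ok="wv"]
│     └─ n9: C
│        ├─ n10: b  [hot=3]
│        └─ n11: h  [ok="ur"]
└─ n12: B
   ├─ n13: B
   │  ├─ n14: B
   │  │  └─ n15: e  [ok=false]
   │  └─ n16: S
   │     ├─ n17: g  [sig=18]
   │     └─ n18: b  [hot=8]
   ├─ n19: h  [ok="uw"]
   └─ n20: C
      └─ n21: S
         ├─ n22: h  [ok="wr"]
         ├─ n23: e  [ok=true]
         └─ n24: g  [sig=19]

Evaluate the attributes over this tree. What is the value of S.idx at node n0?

true

1. n1.val = "uu"  ["uu"]
2. n1.lim = true  [true]
3. n2.env = 0  [terminal]
4. n3.live = 2  [len(C.val)]
5. n3.key = true  [C.lim == true]
6. n5.ok = true  [terminal]
7. n6.ok = "py"  [terminal]
8. n7.env = 17  [terminal]
9. n4.lim = 20  [d.env + 3]
10. n4.val = "nw"  ["nw"]
11. n4.sig = 26  [d.env + 9]
12. n4.idx = false  [e.ok == false]
13. n8.ok = "wv"  [terminal]
14. n9.val = "wvnw"  [h.ok ++ S.val]
15. n9.lim = true  [B.live > 1]
16. n10.hot = 3  [terminal]
17. n11.ok = "ur"  [terminal]
18. n9.env = "urw"  [h.ok ++ "w"]
19. n9.fin = 3  [b.hot * 2 - 3]
20. n3.tag = false  [S.sig > 26]
21. n1.env = "uuu"  ["u" ++ C.val]
22. n1.fin = 28  [d.env + 28]
23. n12.live = -3  [-3]
24. n12.key = false  [false]
25. n13.live = 17  [B₀.live + 20]
26. n13.key = false  [B₀.live > -3]
27. n14.live = 3  [B₀.live * 2 - 31]
28. n14.key = false  [B₀.key == true]
29. n15.ok = false  [terminal]
30. n14.tag = false  [e.ok == true]
31. n17.sig = 18  [terminal]
32. n18.hot = 8  [terminal]
33. n16.lim = -1  [g.sig + b.hot - 27]
34. n16.val = "kk"  ["kk"]
35. n16.sig = -1  [-1]
36. n16.idx = false  [b.hot > 8]
37. n13.tag = true  [S.idx == false]
38. n19.ok = "uw"  [terminal]
39. n20.val = "mx"  ["mx"]
40. n20.lim = false  [B₀.key == true]
41. n22.ok = "wr"  [terminal]
42. n23.ok = true  [terminal]
43. n24.sig = 19  [terminal]
44. n21.lim = 23  [23]
45. n21.val = "ux"  ["ux"]
46. n21.sig = 9  [g.sig * -2 + 47]
47. n21.idx = true  [g.sig > 18]
48. n20.env = "mxux"  [C.val ++ S.val]
49. n20.fin = 9  [S.lim + S.sig - 23]
50. n12.tag = false  [not B₁.tag]
51. n0.lim = 30  [C.fin * 3 - 54]
52. n0.val = "wm"  ["wm"]
53. n0.sig = 1  [1]
54. n0.idx = true  [B.tag == false]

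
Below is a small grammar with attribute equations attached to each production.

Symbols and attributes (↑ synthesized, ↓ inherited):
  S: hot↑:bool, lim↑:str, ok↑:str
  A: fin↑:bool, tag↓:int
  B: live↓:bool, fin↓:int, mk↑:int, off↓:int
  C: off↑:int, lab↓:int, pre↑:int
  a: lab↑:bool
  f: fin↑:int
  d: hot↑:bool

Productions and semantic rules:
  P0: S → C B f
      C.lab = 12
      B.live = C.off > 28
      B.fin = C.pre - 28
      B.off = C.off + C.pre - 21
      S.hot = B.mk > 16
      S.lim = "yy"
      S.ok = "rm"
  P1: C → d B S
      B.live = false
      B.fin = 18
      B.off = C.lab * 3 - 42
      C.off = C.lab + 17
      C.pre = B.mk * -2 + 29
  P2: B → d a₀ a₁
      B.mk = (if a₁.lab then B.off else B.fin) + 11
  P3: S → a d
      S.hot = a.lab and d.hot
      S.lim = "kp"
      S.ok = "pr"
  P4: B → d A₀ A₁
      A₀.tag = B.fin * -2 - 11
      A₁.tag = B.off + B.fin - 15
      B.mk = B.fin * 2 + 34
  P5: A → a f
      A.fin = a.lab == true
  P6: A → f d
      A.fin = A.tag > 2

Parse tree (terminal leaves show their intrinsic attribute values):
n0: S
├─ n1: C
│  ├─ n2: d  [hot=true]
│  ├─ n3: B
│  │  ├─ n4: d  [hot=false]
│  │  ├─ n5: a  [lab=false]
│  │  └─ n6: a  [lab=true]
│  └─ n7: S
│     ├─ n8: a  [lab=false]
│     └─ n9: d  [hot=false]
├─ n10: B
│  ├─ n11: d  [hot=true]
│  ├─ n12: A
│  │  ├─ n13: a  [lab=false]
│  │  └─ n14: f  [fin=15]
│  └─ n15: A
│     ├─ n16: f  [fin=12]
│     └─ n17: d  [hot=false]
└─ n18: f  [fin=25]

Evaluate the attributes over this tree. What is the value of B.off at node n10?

1. n1.lab = 12  [12]
2. n2.hot = true  [terminal]
3. n3.live = false  [false]
4. n3.fin = 18  [18]
5. n3.off = -6  [C.lab * 3 - 42]
6. n4.hot = false  [terminal]
7. n5.lab = false  [terminal]
8. n6.lab = true  [terminal]
9. n3.mk = 5  [(if a₁.lab then B.off else B.fin) + 11]
10. n8.lab = false  [terminal]
11. n9.hot = false  [terminal]
12. n7.hot = false  [a.lab and d.hot]
13. n7.lim = "kp"  ["kp"]
14. n7.ok = "pr"  ["pr"]
15. n1.off = 29  [C.lab + 17]
16. n1.pre = 19  [B.mk * -2 + 29]
17. n10.live = true  [C.off > 28]
18. n10.fin = -9  [C.pre - 28]
19. n10.off = 27  [C.off + C.pre - 21]
20. n11.hot = true  [terminal]
21. n12.tag = 7  [B.fin * -2 - 11]
22. n13.lab = false  [terminal]
23. n14.fin = 15  [terminal]
24. n12.fin = false  [a.lab == true]
25. n15.tag = 3  [B.off + B.fin - 15]
26. n16.fin = 12  [terminal]
27. n17.hot = false  [terminal]
28. n15.fin = true  [A.tag > 2]
29. n10.mk = 16  [B.fin * 2 + 34]
30. n18.fin = 25  [terminal]
31. n0.hot = false  [B.mk > 16]
32. n0.lim = "yy"  ["yy"]
33. n0.ok = "rm"  ["rm"]

27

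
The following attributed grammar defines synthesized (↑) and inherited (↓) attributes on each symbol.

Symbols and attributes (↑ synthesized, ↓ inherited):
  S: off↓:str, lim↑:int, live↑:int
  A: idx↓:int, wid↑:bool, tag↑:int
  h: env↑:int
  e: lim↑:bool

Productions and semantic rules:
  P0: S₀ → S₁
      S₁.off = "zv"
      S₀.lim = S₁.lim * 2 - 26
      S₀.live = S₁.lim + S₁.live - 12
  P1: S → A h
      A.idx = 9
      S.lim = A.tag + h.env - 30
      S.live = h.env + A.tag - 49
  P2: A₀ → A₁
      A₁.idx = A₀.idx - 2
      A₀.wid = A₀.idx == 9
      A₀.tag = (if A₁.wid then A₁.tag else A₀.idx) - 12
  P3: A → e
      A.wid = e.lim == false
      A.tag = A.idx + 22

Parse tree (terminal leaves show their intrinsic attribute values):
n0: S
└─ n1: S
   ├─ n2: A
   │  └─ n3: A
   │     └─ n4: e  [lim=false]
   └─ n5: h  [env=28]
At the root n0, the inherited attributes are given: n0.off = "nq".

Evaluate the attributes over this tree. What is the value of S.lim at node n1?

15

1. n0.off = "nq"  [given at root]
2. n1.off = "zv"  ["zv"]
3. n2.idx = 9  [9]
4. n3.idx = 7  [A₀.idx - 2]
5. n4.lim = false  [terminal]
6. n3.wid = true  [e.lim == false]
7. n3.tag = 29  [A.idx + 22]
8. n2.wid = true  [A₀.idx == 9]
9. n2.tag = 17  [(if A₁.wid then A₁.tag else A₀.idx) - 12]
10. n5.env = 28  [terminal]
11. n1.lim = 15  [A.tag + h.env - 30]
12. n1.live = -4  [h.env + A.tag - 49]
13. n0.lim = 4  [S₁.lim * 2 - 26]
14. n0.live = -1  [S₁.lim + S₁.live - 12]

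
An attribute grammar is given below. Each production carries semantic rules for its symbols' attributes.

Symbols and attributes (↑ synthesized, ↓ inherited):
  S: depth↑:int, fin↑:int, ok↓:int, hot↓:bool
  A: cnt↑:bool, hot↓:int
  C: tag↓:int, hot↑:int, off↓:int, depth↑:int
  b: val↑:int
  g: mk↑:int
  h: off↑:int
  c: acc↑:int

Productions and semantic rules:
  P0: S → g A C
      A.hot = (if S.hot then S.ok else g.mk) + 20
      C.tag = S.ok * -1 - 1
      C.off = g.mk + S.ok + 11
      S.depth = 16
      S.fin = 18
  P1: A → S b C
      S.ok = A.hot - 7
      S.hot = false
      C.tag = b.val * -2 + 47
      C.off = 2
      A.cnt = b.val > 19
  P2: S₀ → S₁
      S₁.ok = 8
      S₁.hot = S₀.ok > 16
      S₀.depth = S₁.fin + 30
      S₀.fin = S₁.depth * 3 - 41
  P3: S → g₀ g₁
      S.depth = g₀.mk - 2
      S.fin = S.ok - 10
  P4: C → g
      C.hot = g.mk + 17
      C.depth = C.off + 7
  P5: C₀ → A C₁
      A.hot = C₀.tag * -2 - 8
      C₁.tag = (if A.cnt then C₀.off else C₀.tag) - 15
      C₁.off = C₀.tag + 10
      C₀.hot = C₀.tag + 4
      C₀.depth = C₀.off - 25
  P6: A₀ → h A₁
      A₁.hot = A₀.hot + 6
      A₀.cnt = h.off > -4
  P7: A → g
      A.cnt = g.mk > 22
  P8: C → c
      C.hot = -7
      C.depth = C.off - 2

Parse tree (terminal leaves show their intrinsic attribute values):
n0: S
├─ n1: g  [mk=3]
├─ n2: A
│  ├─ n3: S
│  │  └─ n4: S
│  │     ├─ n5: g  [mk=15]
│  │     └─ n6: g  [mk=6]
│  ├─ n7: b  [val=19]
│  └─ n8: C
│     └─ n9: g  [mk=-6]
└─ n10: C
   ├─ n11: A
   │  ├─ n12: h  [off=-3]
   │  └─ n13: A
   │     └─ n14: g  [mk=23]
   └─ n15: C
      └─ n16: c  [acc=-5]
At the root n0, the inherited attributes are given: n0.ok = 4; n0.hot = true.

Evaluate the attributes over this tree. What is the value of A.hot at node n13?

1. n0.ok = 4  [given at root]
2. n0.hot = true  [given at root]
3. n1.mk = 3  [terminal]
4. n2.hot = 24  [(if S.hot then S.ok else g.mk) + 20]
5. n3.ok = 17  [A.hot - 7]
6. n3.hot = false  [false]
7. n4.ok = 8  [8]
8. n4.hot = true  [S₀.ok > 16]
9. n5.mk = 15  [terminal]
10. n6.mk = 6  [terminal]
11. n4.depth = 13  [g₀.mk - 2]
12. n4.fin = -2  [S.ok - 10]
13. n3.depth = 28  [S₁.fin + 30]
14. n3.fin = -2  [S₁.depth * 3 - 41]
15. n7.val = 19  [terminal]
16. n8.tag = 9  [b.val * -2 + 47]
17. n8.off = 2  [2]
18. n9.mk = -6  [terminal]
19. n8.hot = 11  [g.mk + 17]
20. n8.depth = 9  [C.off + 7]
21. n2.cnt = false  [b.val > 19]
22. n10.tag = -5  [S.ok * -1 - 1]
23. n10.off = 18  [g.mk + S.ok + 11]
24. n11.hot = 2  [C₀.tag * -2 - 8]
25. n12.off = -3  [terminal]
26. n13.hot = 8  [A₀.hot + 6]
27. n14.mk = 23  [terminal]
28. n13.cnt = true  [g.mk > 22]
29. n11.cnt = true  [h.off > -4]
30. n15.tag = 3  [(if A.cnt then C₀.off else C₀.tag) - 15]
31. n15.off = 5  [C₀.tag + 10]
32. n16.acc = -5  [terminal]
33. n15.hot = -7  [-7]
34. n15.depth = 3  [C.off - 2]
35. n10.hot = -1  [C₀.tag + 4]
36. n10.depth = -7  [C₀.off - 25]
37. n0.depth = 16  [16]
38. n0.fin = 18  [18]

8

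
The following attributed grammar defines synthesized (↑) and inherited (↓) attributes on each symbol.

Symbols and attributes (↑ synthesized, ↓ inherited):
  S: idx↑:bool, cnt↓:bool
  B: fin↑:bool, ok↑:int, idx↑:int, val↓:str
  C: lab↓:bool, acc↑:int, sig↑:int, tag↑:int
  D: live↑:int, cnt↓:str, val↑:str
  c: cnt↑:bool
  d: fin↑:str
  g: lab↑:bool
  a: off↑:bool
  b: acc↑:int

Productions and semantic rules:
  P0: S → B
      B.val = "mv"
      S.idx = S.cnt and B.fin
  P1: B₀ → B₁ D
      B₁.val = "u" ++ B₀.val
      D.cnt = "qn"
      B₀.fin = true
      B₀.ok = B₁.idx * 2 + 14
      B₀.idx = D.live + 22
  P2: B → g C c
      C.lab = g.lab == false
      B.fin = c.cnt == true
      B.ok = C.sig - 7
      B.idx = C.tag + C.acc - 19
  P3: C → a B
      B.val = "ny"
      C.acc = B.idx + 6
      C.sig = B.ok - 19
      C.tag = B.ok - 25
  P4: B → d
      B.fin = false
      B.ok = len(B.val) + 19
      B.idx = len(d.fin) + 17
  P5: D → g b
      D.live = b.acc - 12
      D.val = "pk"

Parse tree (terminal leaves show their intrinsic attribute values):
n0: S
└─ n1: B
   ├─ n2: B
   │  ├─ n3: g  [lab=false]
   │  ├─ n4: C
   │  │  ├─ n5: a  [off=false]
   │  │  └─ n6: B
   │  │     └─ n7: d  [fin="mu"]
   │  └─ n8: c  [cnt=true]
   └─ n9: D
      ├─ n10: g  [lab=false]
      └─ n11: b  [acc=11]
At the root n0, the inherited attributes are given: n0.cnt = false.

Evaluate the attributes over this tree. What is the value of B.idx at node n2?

1. n0.cnt = false  [given at root]
2. n1.val = "mv"  ["mv"]
3. n2.val = "umv"  ["u" ++ B₀.val]
4. n3.lab = false  [terminal]
5. n4.lab = true  [g.lab == false]
6. n5.off = false  [terminal]
7. n6.val = "ny"  ["ny"]
8. n7.fin = "mu"  [terminal]
9. n6.fin = false  [false]
10. n6.ok = 21  [len(B.val) + 19]
11. n6.idx = 19  [len(d.fin) + 17]
12. n4.acc = 25  [B.idx + 6]
13. n4.sig = 2  [B.ok - 19]
14. n4.tag = -4  [B.ok - 25]
15. n8.cnt = true  [terminal]
16. n2.fin = true  [c.cnt == true]
17. n2.ok = -5  [C.sig - 7]
18. n2.idx = 2  [C.tag + C.acc - 19]
19. n9.cnt = "qn"  ["qn"]
20. n10.lab = false  [terminal]
21. n11.acc = 11  [terminal]
22. n9.live = -1  [b.acc - 12]
23. n9.val = "pk"  ["pk"]
24. n1.fin = true  [true]
25. n1.ok = 18  [B₁.idx * 2 + 14]
26. n1.idx = 21  [D.live + 22]
27. n0.idx = false  [S.cnt and B.fin]

2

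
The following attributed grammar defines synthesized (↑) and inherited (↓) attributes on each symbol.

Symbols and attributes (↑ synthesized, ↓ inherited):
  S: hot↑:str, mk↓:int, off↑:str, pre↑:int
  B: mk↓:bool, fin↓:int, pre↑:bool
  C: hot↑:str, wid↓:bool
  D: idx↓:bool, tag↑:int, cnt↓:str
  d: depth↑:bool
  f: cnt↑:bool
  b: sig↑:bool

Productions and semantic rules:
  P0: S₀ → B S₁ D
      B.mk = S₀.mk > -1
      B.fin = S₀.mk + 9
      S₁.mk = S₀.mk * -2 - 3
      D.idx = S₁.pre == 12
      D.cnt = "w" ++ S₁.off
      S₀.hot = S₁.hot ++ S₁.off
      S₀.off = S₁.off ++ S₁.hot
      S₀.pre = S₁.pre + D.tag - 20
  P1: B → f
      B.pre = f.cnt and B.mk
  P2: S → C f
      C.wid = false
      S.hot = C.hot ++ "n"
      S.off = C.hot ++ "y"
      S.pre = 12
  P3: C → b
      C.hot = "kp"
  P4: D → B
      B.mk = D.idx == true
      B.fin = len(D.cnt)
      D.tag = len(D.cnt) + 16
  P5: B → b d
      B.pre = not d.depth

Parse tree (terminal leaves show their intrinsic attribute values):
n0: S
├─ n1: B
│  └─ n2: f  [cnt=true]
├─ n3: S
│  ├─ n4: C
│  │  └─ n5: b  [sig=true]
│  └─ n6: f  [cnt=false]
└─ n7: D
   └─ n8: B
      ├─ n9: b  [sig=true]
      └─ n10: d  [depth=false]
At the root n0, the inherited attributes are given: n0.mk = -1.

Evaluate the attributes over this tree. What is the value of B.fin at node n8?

1. n0.mk = -1  [given at root]
2. n1.mk = false  [S₀.mk > -1]
3. n1.fin = 8  [S₀.mk + 9]
4. n2.cnt = true  [terminal]
5. n1.pre = false  [f.cnt and B.mk]
6. n3.mk = -1  [S₀.mk * -2 - 3]
7. n4.wid = false  [false]
8. n5.sig = true  [terminal]
9. n4.hot = "kp"  ["kp"]
10. n6.cnt = false  [terminal]
11. n3.hot = "kpn"  [C.hot ++ "n"]
12. n3.off = "kpy"  [C.hot ++ "y"]
13. n3.pre = 12  [12]
14. n7.idx = true  [S₁.pre == 12]
15. n7.cnt = "wkpy"  ["w" ++ S₁.off]
16. n8.mk = true  [D.idx == true]
17. n8.fin = 4  [len(D.cnt)]
18. n9.sig = true  [terminal]
19. n10.depth = false  [terminal]
20. n8.pre = true  [not d.depth]
21. n7.tag = 20  [len(D.cnt) + 16]
22. n0.hot = "kpnkpy"  [S₁.hot ++ S₁.off]
23. n0.off = "kpykpn"  [S₁.off ++ S₁.hot]
24. n0.pre = 12  [S₁.pre + D.tag - 20]

4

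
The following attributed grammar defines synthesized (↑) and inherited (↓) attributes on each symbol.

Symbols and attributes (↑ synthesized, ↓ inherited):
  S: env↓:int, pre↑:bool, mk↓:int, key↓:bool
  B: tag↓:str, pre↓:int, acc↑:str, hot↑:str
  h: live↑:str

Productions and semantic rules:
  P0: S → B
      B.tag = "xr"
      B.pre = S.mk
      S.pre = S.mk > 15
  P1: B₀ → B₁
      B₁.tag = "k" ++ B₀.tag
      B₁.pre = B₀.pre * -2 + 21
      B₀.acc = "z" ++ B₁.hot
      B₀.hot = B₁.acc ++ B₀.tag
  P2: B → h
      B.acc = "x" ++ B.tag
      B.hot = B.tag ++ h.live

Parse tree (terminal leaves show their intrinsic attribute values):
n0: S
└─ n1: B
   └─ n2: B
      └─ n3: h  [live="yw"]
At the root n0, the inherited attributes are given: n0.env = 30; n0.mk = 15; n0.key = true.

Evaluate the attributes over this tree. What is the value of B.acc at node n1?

1. n0.env = 30  [given at root]
2. n0.mk = 15  [given at root]
3. n0.key = true  [given at root]
4. n1.tag = "xr"  ["xr"]
5. n1.pre = 15  [S.mk]
6. n2.tag = "kxr"  ["k" ++ B₀.tag]
7. n2.pre = -9  [B₀.pre * -2 + 21]
8. n3.live = "yw"  [terminal]
9. n2.acc = "xkxr"  ["x" ++ B.tag]
10. n2.hot = "kxryw"  [B.tag ++ h.live]
11. n1.acc = "zkxryw"  ["z" ++ B₁.hot]
12. n1.hot = "xkxrxr"  [B₁.acc ++ B₀.tag]
13. n0.pre = false  [S.mk > 15]

"zkxryw"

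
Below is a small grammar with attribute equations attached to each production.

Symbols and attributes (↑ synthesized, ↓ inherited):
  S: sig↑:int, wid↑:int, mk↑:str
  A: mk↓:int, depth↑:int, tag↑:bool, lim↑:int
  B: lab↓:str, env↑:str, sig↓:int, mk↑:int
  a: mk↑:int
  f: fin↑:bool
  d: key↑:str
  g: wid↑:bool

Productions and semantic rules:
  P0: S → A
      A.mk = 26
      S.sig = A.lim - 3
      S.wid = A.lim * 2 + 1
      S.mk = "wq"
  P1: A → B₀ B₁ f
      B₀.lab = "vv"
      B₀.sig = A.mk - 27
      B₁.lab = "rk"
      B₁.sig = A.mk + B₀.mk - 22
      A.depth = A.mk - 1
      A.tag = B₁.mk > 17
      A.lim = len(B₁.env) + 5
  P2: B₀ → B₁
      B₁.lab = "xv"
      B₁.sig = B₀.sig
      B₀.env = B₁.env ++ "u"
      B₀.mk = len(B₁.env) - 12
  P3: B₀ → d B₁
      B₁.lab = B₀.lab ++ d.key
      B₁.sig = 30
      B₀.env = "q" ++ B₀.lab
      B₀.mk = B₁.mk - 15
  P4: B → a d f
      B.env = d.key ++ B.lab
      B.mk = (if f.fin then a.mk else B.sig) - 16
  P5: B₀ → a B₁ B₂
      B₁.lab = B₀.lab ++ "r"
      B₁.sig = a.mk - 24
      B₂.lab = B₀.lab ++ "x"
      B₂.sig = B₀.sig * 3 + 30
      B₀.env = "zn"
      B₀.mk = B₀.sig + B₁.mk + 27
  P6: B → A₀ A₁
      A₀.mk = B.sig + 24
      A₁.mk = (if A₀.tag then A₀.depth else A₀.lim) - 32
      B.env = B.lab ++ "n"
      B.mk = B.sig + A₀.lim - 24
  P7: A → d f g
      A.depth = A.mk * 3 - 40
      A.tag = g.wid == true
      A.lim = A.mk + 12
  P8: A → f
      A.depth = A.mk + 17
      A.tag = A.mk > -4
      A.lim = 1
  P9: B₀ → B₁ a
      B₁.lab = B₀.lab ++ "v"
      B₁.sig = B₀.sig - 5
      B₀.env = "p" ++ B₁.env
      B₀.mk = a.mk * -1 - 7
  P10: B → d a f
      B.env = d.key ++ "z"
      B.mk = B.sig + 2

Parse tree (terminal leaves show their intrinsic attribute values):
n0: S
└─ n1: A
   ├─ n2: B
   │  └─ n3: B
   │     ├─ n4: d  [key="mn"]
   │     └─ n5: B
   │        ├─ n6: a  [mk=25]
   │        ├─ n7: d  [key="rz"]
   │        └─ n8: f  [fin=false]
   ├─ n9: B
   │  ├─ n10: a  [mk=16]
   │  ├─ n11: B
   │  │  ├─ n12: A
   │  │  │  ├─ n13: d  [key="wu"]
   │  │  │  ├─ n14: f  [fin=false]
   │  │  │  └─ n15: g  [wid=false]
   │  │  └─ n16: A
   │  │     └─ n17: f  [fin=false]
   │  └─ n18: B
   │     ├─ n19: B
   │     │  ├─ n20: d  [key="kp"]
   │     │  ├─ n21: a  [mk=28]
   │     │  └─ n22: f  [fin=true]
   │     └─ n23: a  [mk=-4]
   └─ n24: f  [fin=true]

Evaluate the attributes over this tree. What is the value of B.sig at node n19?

10

1. n1.mk = 26  [26]
2. n2.lab = "vv"  ["vv"]
3. n2.sig = -1  [A.mk - 27]
4. n3.lab = "xv"  ["xv"]
5. n3.sig = -1  [B₀.sig]
6. n4.key = "mn"  [terminal]
7. n5.lab = "xvmn"  [B₀.lab ++ d.key]
8. n5.sig = 30  [30]
9. n6.mk = 25  [terminal]
10. n7.key = "rz"  [terminal]
11. n8.fin = false  [terminal]
12. n5.env = "rzxvmn"  [d.key ++ B.lab]
13. n5.mk = 14  [(if f.fin then a.mk else B.sig) - 16]
14. n3.env = "qxv"  ["q" ++ B₀.lab]
15. n3.mk = -1  [B₁.mk - 15]
16. n2.env = "qxvu"  [B₁.env ++ "u"]
17. n2.mk = -9  [len(B₁.env) - 12]
18. n9.lab = "rk"  ["rk"]
19. n9.sig = -5  [A.mk + B₀.mk - 22]
20. n10.mk = 16  [terminal]
21. n11.lab = "rkr"  [B₀.lab ++ "r"]
22. n11.sig = -8  [a.mk - 24]
23. n12.mk = 16  [B.sig + 24]
24. n13.key = "wu"  [terminal]
25. n14.fin = false  [terminal]
26. n15.wid = false  [terminal]
27. n12.depth = 8  [A.mk * 3 - 40]
28. n12.tag = false  [g.wid == true]
29. n12.lim = 28  [A.mk + 12]
30. n16.mk = -4  [(if A₀.tag then A₀.depth else A₀.lim) - 32]
31. n17.fin = false  [terminal]
32. n16.depth = 13  [A.mk + 17]
33. n16.tag = false  [A.mk > -4]
34. n16.lim = 1  [1]
35. n11.env = "rkrn"  [B.lab ++ "n"]
36. n11.mk = -4  [B.sig + A₀.lim - 24]
37. n18.lab = "rkx"  [B₀.lab ++ "x"]
38. n18.sig = 15  [B₀.sig * 3 + 30]
39. n19.lab = "rkxv"  [B₀.lab ++ "v"]
40. n19.sig = 10  [B₀.sig - 5]
41. n20.key = "kp"  [terminal]
42. n21.mk = 28  [terminal]
43. n22.fin = true  [terminal]
44. n19.env = "kpz"  [d.key ++ "z"]
45. n19.mk = 12  [B.sig + 2]
46. n23.mk = -4  [terminal]
47. n18.env = "pkpz"  ["p" ++ B₁.env]
48. n18.mk = -3  [a.mk * -1 - 7]
49. n9.env = "zn"  ["zn"]
50. n9.mk = 18  [B₀.sig + B₁.mk + 27]
51. n24.fin = true  [terminal]
52. n1.depth = 25  [A.mk - 1]
53. n1.tag = true  [B₁.mk > 17]
54. n1.lim = 7  [len(B₁.env) + 5]
55. n0.sig = 4  [A.lim - 3]
56. n0.wid = 15  [A.lim * 2 + 1]
57. n0.mk = "wq"  ["wq"]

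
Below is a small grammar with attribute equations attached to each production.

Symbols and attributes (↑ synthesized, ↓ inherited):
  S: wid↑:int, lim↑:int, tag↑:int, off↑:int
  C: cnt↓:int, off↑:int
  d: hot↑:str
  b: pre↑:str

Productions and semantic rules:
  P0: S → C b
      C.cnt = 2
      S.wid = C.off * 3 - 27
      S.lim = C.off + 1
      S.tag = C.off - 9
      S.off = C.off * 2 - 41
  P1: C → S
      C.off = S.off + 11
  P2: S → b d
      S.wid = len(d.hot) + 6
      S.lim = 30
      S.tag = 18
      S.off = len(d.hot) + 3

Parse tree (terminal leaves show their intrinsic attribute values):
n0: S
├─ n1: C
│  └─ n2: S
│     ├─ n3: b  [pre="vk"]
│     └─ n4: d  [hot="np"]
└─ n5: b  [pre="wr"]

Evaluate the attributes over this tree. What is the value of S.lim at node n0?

17

1. n1.cnt = 2  [2]
2. n3.pre = "vk"  [terminal]
3. n4.hot = "np"  [terminal]
4. n2.wid = 8  [len(d.hot) + 6]
5. n2.lim = 30  [30]
6. n2.tag = 18  [18]
7. n2.off = 5  [len(d.hot) + 3]
8. n1.off = 16  [S.off + 11]
9. n5.pre = "wr"  [terminal]
10. n0.wid = 21  [C.off * 3 - 27]
11. n0.lim = 17  [C.off + 1]
12. n0.tag = 7  [C.off - 9]
13. n0.off = -9  [C.off * 2 - 41]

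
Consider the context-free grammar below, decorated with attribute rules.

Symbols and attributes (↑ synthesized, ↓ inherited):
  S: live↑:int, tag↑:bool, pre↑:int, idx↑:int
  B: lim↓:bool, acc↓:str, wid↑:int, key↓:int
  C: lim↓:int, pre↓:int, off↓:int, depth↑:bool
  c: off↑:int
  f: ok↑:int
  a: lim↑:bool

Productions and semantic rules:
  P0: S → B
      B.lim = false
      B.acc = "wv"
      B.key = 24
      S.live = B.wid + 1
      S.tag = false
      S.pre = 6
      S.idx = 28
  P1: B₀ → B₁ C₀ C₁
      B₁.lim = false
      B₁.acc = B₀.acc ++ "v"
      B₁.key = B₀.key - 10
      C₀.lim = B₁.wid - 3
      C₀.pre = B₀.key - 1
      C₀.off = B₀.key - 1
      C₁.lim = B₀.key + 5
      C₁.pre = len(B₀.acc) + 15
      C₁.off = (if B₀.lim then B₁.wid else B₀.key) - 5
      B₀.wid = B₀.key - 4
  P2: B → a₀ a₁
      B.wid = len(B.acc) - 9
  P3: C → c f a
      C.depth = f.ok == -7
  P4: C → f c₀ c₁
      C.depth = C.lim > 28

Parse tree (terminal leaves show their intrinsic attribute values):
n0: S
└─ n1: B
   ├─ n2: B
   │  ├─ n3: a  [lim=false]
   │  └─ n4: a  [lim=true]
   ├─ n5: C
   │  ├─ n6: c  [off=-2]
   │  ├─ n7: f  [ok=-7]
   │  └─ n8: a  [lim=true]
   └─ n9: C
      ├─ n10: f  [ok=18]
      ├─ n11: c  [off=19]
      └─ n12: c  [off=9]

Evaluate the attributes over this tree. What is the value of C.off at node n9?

1. n1.lim = false  [false]
2. n1.acc = "wv"  ["wv"]
3. n1.key = 24  [24]
4. n2.lim = false  [false]
5. n2.acc = "wvv"  [B₀.acc ++ "v"]
6. n2.key = 14  [B₀.key - 10]
7. n3.lim = false  [terminal]
8. n4.lim = true  [terminal]
9. n2.wid = -6  [len(B.acc) - 9]
10. n5.lim = -9  [B₁.wid - 3]
11. n5.pre = 23  [B₀.key - 1]
12. n5.off = 23  [B₀.key - 1]
13. n6.off = -2  [terminal]
14. n7.ok = -7  [terminal]
15. n8.lim = true  [terminal]
16. n5.depth = true  [f.ok == -7]
17. n9.lim = 29  [B₀.key + 5]
18. n9.pre = 17  [len(B₀.acc) + 15]
19. n9.off = 19  [(if B₀.lim then B₁.wid else B₀.key) - 5]
20. n10.ok = 18  [terminal]
21. n11.off = 19  [terminal]
22. n12.off = 9  [terminal]
23. n9.depth = true  [C.lim > 28]
24. n1.wid = 20  [B₀.key - 4]
25. n0.live = 21  [B.wid + 1]
26. n0.tag = false  [false]
27. n0.pre = 6  [6]
28. n0.idx = 28  [28]

19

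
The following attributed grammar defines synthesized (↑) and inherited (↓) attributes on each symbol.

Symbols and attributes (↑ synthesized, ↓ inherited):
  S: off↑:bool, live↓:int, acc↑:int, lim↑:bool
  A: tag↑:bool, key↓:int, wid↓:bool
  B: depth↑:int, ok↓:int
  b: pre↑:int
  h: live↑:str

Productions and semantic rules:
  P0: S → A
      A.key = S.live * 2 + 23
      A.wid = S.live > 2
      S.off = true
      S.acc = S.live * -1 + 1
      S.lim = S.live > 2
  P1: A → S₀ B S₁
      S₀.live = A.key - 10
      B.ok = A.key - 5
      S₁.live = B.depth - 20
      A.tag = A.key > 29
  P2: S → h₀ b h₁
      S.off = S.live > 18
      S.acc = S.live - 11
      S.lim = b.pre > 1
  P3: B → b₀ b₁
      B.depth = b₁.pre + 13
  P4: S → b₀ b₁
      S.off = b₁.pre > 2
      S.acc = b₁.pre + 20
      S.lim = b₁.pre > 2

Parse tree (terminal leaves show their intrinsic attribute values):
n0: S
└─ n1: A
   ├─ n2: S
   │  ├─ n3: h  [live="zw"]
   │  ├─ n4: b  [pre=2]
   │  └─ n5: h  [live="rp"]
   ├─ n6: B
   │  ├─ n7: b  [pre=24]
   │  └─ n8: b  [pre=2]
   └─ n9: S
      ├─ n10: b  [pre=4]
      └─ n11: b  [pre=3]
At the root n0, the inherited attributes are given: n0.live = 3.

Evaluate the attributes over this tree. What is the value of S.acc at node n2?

8

1. n0.live = 3  [given at root]
2. n1.key = 29  [S.live * 2 + 23]
3. n1.wid = true  [S.live > 2]
4. n2.live = 19  [A.key - 10]
5. n3.live = "zw"  [terminal]
6. n4.pre = 2  [terminal]
7. n5.live = "rp"  [terminal]
8. n2.off = true  [S.live > 18]
9. n2.acc = 8  [S.live - 11]
10. n2.lim = true  [b.pre > 1]
11. n6.ok = 24  [A.key - 5]
12. n7.pre = 24  [terminal]
13. n8.pre = 2  [terminal]
14. n6.depth = 15  [b₁.pre + 13]
15. n9.live = -5  [B.depth - 20]
16. n10.pre = 4  [terminal]
17. n11.pre = 3  [terminal]
18. n9.off = true  [b₁.pre > 2]
19. n9.acc = 23  [b₁.pre + 20]
20. n9.lim = true  [b₁.pre > 2]
21. n1.tag = false  [A.key > 29]
22. n0.off = true  [true]
23. n0.acc = -2  [S.live * -1 + 1]
24. n0.lim = true  [S.live > 2]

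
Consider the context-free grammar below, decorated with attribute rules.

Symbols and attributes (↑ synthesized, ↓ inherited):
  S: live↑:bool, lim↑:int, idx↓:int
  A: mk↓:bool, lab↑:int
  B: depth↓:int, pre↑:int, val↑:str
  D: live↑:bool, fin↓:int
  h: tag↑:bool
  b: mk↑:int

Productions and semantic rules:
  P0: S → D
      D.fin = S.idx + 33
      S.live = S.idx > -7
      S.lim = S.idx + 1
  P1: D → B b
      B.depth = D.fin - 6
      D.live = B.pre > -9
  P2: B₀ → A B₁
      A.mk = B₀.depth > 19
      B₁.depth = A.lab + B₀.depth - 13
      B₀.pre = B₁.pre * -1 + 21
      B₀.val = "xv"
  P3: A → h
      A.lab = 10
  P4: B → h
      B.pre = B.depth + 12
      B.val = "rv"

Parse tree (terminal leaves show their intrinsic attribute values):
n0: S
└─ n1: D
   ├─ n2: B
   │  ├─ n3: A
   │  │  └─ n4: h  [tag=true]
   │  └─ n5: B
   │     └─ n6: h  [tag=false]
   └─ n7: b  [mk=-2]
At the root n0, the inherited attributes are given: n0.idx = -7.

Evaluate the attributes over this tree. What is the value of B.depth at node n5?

1. n0.idx = -7  [given at root]
2. n1.fin = 26  [S.idx + 33]
3. n2.depth = 20  [D.fin - 6]
4. n3.mk = true  [B₀.depth > 19]
5. n4.tag = true  [terminal]
6. n3.lab = 10  [10]
7. n5.depth = 17  [A.lab + B₀.depth - 13]
8. n6.tag = false  [terminal]
9. n5.pre = 29  [B.depth + 12]
10. n5.val = "rv"  ["rv"]
11. n2.pre = -8  [B₁.pre * -1 + 21]
12. n2.val = "xv"  ["xv"]
13. n7.mk = -2  [terminal]
14. n1.live = true  [B.pre > -9]
15. n0.live = false  [S.idx > -7]
16. n0.lim = -6  [S.idx + 1]

17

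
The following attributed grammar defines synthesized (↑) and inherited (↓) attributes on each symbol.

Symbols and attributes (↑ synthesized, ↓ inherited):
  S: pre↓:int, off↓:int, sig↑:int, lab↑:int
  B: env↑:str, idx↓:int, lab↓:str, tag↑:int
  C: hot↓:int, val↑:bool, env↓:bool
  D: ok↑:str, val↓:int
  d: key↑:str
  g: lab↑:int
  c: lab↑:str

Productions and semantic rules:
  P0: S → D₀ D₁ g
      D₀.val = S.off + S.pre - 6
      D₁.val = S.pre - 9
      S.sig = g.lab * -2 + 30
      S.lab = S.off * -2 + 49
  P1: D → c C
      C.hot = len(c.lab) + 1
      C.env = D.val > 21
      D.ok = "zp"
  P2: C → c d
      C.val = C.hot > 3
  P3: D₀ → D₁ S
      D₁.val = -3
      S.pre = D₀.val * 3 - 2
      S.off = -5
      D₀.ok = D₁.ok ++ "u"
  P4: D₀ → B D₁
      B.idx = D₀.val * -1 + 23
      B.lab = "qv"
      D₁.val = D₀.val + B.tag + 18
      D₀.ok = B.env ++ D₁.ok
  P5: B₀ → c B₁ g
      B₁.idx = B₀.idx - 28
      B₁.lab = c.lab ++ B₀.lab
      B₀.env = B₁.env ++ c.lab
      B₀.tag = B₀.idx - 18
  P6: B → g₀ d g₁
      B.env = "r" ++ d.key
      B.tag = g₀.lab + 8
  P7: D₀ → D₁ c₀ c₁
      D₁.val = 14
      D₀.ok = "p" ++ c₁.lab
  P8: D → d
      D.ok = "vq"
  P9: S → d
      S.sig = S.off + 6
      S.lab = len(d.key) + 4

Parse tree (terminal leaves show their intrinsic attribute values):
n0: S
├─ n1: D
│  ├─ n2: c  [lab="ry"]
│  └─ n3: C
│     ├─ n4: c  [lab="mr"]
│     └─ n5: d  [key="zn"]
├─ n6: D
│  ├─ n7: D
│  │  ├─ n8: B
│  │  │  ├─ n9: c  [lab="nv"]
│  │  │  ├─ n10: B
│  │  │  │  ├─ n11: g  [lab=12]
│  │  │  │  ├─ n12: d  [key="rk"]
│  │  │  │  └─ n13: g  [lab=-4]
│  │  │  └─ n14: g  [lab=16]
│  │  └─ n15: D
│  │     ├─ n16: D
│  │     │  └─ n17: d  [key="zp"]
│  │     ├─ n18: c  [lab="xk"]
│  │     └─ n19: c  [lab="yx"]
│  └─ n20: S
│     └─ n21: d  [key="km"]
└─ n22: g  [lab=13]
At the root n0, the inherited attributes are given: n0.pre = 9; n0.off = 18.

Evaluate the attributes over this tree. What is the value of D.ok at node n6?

1. n0.pre = 9  [given at root]
2. n0.off = 18  [given at root]
3. n1.val = 21  [S.off + S.pre - 6]
4. n2.lab = "ry"  [terminal]
5. n3.hot = 3  [len(c.lab) + 1]
6. n3.env = false  [D.val > 21]
7. n4.lab = "mr"  [terminal]
8. n5.key = "zn"  [terminal]
9. n3.val = false  [C.hot > 3]
10. n1.ok = "zp"  ["zp"]
11. n6.val = 0  [S.pre - 9]
12. n7.val = -3  [-3]
13. n8.idx = 26  [D₀.val * -1 + 23]
14. n8.lab = "qv"  ["qv"]
15. n9.lab = "nv"  [terminal]
16. n10.idx = -2  [B₀.idx - 28]
17. n10.lab = "nvqv"  [c.lab ++ B₀.lab]
18. n11.lab = 12  [terminal]
19. n12.key = "rk"  [terminal]
20. n13.lab = -4  [terminal]
21. n10.env = "rrk"  ["r" ++ d.key]
22. n10.tag = 20  [g₀.lab + 8]
23. n14.lab = 16  [terminal]
24. n8.env = "rrknv"  [B₁.env ++ c.lab]
25. n8.tag = 8  [B₀.idx - 18]
26. n15.val = 23  [D₀.val + B.tag + 18]
27. n16.val = 14  [14]
28. n17.key = "zp"  [terminal]
29. n16.ok = "vq"  ["vq"]
30. n18.lab = "xk"  [terminal]
31. n19.lab = "yx"  [terminal]
32. n15.ok = "pyx"  ["p" ++ c₁.lab]
33. n7.ok = "rrknvpyx"  [B.env ++ D₁.ok]
34. n20.pre = -2  [D₀.val * 3 - 2]
35. n20.off = -5  [-5]
36. n21.key = "km"  [terminal]
37. n20.sig = 1  [S.off + 6]
38. n20.lab = 6  [len(d.key) + 4]
39. n6.ok = "rrknvpyxu"  [D₁.ok ++ "u"]
40. n22.lab = 13  [terminal]
41. n0.sig = 4  [g.lab * -2 + 30]
42. n0.lab = 13  [S.off * -2 + 49]

"rrknvpyxu"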